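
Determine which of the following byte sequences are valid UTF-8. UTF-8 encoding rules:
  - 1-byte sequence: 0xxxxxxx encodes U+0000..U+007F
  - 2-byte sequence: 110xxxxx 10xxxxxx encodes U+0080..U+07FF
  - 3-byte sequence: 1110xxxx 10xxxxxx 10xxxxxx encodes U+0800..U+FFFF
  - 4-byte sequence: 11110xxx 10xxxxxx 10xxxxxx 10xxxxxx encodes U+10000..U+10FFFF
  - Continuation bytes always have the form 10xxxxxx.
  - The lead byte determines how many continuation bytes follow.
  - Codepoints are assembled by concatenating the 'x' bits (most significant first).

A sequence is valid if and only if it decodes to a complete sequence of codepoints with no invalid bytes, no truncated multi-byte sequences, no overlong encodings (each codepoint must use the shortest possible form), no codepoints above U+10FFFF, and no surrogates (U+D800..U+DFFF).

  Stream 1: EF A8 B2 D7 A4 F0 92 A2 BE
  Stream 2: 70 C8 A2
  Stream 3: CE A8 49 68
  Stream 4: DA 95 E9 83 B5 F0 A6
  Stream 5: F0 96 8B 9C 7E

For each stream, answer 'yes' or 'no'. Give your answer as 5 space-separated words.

Answer: yes yes yes no yes

Derivation:
Stream 1: decodes cleanly. VALID
Stream 2: decodes cleanly. VALID
Stream 3: decodes cleanly. VALID
Stream 4: error at byte offset 7. INVALID
Stream 5: decodes cleanly. VALID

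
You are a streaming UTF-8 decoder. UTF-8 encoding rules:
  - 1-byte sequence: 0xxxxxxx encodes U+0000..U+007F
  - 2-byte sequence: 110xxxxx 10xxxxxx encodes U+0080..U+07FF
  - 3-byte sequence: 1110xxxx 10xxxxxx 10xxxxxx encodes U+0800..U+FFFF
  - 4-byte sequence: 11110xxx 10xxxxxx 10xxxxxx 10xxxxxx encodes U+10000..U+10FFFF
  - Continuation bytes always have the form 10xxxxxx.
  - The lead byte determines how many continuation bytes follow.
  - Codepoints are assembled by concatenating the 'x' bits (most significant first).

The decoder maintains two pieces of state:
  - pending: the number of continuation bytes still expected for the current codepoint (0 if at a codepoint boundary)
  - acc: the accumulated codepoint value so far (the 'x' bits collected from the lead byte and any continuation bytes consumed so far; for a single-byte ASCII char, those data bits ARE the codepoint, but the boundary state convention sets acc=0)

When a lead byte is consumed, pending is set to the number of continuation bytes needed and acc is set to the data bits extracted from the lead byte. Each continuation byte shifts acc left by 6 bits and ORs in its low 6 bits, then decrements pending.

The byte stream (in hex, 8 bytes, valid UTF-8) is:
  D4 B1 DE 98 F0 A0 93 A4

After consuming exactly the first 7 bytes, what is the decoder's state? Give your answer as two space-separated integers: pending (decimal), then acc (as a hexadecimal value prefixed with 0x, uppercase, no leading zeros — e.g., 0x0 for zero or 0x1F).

Answer: 1 0x813

Derivation:
Byte[0]=D4: 2-byte lead. pending=1, acc=0x14
Byte[1]=B1: continuation. acc=(acc<<6)|0x31=0x531, pending=0
Byte[2]=DE: 2-byte lead. pending=1, acc=0x1E
Byte[3]=98: continuation. acc=(acc<<6)|0x18=0x798, pending=0
Byte[4]=F0: 4-byte lead. pending=3, acc=0x0
Byte[5]=A0: continuation. acc=(acc<<6)|0x20=0x20, pending=2
Byte[6]=93: continuation. acc=(acc<<6)|0x13=0x813, pending=1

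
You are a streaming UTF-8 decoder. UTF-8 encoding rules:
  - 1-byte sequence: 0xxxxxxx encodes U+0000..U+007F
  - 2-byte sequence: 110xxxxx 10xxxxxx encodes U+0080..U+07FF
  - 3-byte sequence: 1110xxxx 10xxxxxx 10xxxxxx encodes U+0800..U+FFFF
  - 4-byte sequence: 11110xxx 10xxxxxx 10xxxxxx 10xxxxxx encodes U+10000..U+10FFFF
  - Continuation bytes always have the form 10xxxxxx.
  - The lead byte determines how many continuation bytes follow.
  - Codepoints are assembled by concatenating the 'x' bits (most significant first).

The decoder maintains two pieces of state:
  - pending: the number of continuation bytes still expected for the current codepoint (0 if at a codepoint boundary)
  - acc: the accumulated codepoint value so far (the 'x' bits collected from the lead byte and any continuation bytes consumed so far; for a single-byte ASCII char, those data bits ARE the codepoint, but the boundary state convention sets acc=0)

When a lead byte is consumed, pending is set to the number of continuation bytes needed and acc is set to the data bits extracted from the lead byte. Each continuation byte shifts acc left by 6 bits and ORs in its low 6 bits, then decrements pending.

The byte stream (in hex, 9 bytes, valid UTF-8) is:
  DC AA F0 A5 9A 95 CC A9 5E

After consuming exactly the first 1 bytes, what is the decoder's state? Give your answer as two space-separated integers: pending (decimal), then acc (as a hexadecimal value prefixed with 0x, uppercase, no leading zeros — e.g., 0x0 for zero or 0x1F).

Answer: 1 0x1C

Derivation:
Byte[0]=DC: 2-byte lead. pending=1, acc=0x1C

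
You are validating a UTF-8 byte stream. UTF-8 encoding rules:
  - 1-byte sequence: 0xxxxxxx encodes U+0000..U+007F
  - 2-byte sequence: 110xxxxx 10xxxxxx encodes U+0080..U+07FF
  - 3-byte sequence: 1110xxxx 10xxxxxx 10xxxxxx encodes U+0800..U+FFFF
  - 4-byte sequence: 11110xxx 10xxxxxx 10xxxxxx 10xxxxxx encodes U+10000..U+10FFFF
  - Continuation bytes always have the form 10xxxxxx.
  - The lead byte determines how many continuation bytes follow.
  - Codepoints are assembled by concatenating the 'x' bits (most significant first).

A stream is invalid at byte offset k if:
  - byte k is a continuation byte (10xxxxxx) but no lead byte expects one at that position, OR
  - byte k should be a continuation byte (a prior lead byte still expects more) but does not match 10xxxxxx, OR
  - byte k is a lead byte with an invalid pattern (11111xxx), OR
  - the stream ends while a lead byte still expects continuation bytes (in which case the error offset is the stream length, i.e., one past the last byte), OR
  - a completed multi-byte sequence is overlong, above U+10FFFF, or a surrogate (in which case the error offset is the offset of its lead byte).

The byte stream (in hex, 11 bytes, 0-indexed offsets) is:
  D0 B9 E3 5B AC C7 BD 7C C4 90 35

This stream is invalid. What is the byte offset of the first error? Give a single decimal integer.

Answer: 3

Derivation:
Byte[0]=D0: 2-byte lead, need 1 cont bytes. acc=0x10
Byte[1]=B9: continuation. acc=(acc<<6)|0x39=0x439
Completed: cp=U+0439 (starts at byte 0)
Byte[2]=E3: 3-byte lead, need 2 cont bytes. acc=0x3
Byte[3]=5B: expected 10xxxxxx continuation. INVALID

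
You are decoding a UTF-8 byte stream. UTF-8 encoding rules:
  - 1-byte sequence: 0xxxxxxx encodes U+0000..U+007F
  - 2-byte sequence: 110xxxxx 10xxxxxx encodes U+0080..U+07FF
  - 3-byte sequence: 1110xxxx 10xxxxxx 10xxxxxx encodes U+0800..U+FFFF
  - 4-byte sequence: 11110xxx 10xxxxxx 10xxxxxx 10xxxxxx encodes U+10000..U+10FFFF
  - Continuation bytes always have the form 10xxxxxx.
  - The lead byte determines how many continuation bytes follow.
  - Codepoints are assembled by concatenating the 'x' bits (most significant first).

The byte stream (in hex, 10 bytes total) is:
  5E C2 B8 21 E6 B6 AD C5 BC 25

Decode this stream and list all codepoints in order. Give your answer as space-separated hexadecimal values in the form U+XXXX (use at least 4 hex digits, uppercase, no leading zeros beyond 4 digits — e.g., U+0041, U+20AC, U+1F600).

Byte[0]=5E: 1-byte ASCII. cp=U+005E
Byte[1]=C2: 2-byte lead, need 1 cont bytes. acc=0x2
Byte[2]=B8: continuation. acc=(acc<<6)|0x38=0xB8
Completed: cp=U+00B8 (starts at byte 1)
Byte[3]=21: 1-byte ASCII. cp=U+0021
Byte[4]=E6: 3-byte lead, need 2 cont bytes. acc=0x6
Byte[5]=B6: continuation. acc=(acc<<6)|0x36=0x1B6
Byte[6]=AD: continuation. acc=(acc<<6)|0x2D=0x6DAD
Completed: cp=U+6DAD (starts at byte 4)
Byte[7]=C5: 2-byte lead, need 1 cont bytes. acc=0x5
Byte[8]=BC: continuation. acc=(acc<<6)|0x3C=0x17C
Completed: cp=U+017C (starts at byte 7)
Byte[9]=25: 1-byte ASCII. cp=U+0025

Answer: U+005E U+00B8 U+0021 U+6DAD U+017C U+0025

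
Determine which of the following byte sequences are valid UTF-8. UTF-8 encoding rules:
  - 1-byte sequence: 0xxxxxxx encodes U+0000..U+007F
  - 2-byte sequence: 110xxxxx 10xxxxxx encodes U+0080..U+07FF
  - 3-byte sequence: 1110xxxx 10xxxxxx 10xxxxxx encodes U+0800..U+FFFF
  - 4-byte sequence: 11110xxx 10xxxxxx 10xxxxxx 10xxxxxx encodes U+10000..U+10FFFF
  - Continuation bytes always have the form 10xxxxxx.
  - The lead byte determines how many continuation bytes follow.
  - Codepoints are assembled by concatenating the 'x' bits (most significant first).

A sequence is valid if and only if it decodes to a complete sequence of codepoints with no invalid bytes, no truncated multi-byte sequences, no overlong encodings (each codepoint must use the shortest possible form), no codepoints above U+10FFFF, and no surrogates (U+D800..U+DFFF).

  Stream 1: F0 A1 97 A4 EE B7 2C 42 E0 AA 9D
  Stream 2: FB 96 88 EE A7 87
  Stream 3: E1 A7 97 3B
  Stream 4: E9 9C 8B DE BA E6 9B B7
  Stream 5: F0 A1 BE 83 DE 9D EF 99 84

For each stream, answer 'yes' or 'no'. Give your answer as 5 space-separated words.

Stream 1: error at byte offset 6. INVALID
Stream 2: error at byte offset 0. INVALID
Stream 3: decodes cleanly. VALID
Stream 4: decodes cleanly. VALID
Stream 5: decodes cleanly. VALID

Answer: no no yes yes yes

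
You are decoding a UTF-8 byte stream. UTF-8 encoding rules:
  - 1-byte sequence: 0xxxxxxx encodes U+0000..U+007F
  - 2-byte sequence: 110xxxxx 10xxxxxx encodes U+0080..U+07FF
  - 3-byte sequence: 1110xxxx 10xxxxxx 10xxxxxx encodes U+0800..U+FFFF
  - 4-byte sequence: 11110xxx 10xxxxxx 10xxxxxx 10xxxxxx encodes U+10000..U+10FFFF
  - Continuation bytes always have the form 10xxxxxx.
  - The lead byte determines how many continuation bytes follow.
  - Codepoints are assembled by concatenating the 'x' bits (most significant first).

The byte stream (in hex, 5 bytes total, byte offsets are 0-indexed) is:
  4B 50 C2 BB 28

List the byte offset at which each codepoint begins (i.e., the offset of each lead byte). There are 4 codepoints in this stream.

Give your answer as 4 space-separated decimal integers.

Answer: 0 1 2 4

Derivation:
Byte[0]=4B: 1-byte ASCII. cp=U+004B
Byte[1]=50: 1-byte ASCII. cp=U+0050
Byte[2]=C2: 2-byte lead, need 1 cont bytes. acc=0x2
Byte[3]=BB: continuation. acc=(acc<<6)|0x3B=0xBB
Completed: cp=U+00BB (starts at byte 2)
Byte[4]=28: 1-byte ASCII. cp=U+0028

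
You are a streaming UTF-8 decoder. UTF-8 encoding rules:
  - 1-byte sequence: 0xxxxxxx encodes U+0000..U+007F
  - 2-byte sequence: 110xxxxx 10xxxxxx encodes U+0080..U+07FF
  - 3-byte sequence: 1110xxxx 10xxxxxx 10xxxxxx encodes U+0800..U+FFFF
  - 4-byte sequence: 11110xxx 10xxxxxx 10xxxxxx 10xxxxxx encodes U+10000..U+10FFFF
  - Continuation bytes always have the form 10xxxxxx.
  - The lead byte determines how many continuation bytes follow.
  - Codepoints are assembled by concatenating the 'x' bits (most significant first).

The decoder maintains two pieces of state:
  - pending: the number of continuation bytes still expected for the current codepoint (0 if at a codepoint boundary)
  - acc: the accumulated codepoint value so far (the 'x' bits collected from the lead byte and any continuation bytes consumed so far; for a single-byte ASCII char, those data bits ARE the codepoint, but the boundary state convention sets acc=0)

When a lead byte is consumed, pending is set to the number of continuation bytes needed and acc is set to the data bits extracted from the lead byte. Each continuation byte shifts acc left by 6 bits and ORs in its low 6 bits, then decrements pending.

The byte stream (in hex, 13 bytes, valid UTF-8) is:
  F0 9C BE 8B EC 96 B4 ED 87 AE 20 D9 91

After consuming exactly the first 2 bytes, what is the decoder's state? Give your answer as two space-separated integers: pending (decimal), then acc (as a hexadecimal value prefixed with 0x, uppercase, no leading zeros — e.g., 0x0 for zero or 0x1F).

Byte[0]=F0: 4-byte lead. pending=3, acc=0x0
Byte[1]=9C: continuation. acc=(acc<<6)|0x1C=0x1C, pending=2

Answer: 2 0x1C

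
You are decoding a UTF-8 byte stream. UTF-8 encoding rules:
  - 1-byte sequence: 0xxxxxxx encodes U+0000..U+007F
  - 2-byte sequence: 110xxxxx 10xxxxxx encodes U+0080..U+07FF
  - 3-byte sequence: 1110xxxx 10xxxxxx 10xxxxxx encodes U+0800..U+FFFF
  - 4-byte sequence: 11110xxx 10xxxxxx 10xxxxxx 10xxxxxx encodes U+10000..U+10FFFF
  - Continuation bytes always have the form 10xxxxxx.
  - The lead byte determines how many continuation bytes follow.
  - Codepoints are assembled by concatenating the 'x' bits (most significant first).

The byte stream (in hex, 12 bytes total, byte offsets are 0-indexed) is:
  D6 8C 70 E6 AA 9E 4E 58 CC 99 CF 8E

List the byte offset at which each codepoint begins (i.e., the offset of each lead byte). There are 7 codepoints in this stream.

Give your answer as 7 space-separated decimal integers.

Byte[0]=D6: 2-byte lead, need 1 cont bytes. acc=0x16
Byte[1]=8C: continuation. acc=(acc<<6)|0x0C=0x58C
Completed: cp=U+058C (starts at byte 0)
Byte[2]=70: 1-byte ASCII. cp=U+0070
Byte[3]=E6: 3-byte lead, need 2 cont bytes. acc=0x6
Byte[4]=AA: continuation. acc=(acc<<6)|0x2A=0x1AA
Byte[5]=9E: continuation. acc=(acc<<6)|0x1E=0x6A9E
Completed: cp=U+6A9E (starts at byte 3)
Byte[6]=4E: 1-byte ASCII. cp=U+004E
Byte[7]=58: 1-byte ASCII. cp=U+0058
Byte[8]=CC: 2-byte lead, need 1 cont bytes. acc=0xC
Byte[9]=99: continuation. acc=(acc<<6)|0x19=0x319
Completed: cp=U+0319 (starts at byte 8)
Byte[10]=CF: 2-byte lead, need 1 cont bytes. acc=0xF
Byte[11]=8E: continuation. acc=(acc<<6)|0x0E=0x3CE
Completed: cp=U+03CE (starts at byte 10)

Answer: 0 2 3 6 7 8 10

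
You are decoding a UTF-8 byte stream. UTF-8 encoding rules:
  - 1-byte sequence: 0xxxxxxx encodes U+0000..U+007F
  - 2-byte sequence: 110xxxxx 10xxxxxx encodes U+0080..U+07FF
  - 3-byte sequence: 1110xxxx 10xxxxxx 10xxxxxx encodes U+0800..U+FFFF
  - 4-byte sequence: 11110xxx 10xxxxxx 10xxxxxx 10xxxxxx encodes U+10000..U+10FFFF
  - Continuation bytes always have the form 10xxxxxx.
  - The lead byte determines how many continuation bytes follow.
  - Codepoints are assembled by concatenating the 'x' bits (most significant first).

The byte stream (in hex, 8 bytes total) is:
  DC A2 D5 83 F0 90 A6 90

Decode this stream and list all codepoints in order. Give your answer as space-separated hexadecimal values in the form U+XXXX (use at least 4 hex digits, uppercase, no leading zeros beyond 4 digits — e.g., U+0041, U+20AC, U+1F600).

Byte[0]=DC: 2-byte lead, need 1 cont bytes. acc=0x1C
Byte[1]=A2: continuation. acc=(acc<<6)|0x22=0x722
Completed: cp=U+0722 (starts at byte 0)
Byte[2]=D5: 2-byte lead, need 1 cont bytes. acc=0x15
Byte[3]=83: continuation. acc=(acc<<6)|0x03=0x543
Completed: cp=U+0543 (starts at byte 2)
Byte[4]=F0: 4-byte lead, need 3 cont bytes. acc=0x0
Byte[5]=90: continuation. acc=(acc<<6)|0x10=0x10
Byte[6]=A6: continuation. acc=(acc<<6)|0x26=0x426
Byte[7]=90: continuation. acc=(acc<<6)|0x10=0x10990
Completed: cp=U+10990 (starts at byte 4)

Answer: U+0722 U+0543 U+10990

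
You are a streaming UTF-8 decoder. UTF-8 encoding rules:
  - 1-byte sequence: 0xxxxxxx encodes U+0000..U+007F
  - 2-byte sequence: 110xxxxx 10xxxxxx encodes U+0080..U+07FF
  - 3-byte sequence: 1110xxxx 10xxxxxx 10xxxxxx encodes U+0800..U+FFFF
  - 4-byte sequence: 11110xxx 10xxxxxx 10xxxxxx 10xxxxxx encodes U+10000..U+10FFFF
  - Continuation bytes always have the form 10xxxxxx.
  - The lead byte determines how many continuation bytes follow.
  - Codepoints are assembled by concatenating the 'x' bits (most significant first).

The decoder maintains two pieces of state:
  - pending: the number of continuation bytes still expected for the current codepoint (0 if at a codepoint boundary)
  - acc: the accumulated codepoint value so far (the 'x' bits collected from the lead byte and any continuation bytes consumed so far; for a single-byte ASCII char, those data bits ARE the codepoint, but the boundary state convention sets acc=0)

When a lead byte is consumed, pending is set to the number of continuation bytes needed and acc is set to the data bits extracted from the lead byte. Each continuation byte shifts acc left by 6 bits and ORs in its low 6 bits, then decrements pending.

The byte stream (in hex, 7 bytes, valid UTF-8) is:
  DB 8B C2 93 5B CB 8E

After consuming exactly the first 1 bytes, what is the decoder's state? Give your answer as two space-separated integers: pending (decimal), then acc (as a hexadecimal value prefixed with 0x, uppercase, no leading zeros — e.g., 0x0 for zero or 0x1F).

Answer: 1 0x1B

Derivation:
Byte[0]=DB: 2-byte lead. pending=1, acc=0x1B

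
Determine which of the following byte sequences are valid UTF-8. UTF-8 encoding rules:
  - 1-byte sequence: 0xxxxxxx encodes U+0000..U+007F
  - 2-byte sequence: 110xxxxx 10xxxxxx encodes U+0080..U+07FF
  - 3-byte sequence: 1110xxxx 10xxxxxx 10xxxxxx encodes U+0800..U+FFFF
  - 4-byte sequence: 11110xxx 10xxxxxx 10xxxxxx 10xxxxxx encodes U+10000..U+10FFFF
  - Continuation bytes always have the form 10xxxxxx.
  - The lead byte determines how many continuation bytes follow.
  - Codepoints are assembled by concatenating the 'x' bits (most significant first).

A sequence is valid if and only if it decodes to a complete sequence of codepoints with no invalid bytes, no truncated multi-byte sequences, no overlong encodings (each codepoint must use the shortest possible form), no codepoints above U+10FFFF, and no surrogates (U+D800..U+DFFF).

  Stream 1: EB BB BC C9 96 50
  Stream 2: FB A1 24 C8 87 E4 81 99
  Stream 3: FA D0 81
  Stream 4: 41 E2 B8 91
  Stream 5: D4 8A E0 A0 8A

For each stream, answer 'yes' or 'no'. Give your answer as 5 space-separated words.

Answer: yes no no yes yes

Derivation:
Stream 1: decodes cleanly. VALID
Stream 2: error at byte offset 0. INVALID
Stream 3: error at byte offset 0. INVALID
Stream 4: decodes cleanly. VALID
Stream 5: decodes cleanly. VALID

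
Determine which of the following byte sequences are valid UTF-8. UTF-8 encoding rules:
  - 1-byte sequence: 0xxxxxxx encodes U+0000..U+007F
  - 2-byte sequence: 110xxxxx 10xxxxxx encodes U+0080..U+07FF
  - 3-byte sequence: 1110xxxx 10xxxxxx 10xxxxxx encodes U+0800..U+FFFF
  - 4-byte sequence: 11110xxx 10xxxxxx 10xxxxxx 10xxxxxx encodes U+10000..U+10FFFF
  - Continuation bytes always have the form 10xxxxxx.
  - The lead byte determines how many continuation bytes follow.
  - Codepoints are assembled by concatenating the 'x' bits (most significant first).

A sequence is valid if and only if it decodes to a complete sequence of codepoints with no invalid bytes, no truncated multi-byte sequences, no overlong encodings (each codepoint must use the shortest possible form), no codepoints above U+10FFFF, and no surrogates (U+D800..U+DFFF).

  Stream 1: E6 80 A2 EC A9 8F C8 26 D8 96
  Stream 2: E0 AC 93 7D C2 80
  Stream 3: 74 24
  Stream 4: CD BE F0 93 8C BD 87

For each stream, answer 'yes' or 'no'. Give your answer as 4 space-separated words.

Answer: no yes yes no

Derivation:
Stream 1: error at byte offset 7. INVALID
Stream 2: decodes cleanly. VALID
Stream 3: decodes cleanly. VALID
Stream 4: error at byte offset 6. INVALID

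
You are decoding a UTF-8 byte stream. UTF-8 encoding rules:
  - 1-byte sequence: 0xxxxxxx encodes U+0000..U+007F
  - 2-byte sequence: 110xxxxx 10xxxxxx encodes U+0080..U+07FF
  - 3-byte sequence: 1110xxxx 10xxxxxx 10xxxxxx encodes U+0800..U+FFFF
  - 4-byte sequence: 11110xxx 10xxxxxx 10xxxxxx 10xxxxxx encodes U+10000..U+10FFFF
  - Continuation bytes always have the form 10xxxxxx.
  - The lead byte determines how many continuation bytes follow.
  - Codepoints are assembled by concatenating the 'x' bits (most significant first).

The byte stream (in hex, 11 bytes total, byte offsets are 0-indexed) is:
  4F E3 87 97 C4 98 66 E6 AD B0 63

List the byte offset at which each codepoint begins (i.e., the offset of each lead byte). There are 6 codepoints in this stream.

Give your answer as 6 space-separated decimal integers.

Byte[0]=4F: 1-byte ASCII. cp=U+004F
Byte[1]=E3: 3-byte lead, need 2 cont bytes. acc=0x3
Byte[2]=87: continuation. acc=(acc<<6)|0x07=0xC7
Byte[3]=97: continuation. acc=(acc<<6)|0x17=0x31D7
Completed: cp=U+31D7 (starts at byte 1)
Byte[4]=C4: 2-byte lead, need 1 cont bytes. acc=0x4
Byte[5]=98: continuation. acc=(acc<<6)|0x18=0x118
Completed: cp=U+0118 (starts at byte 4)
Byte[6]=66: 1-byte ASCII. cp=U+0066
Byte[7]=E6: 3-byte lead, need 2 cont bytes. acc=0x6
Byte[8]=AD: continuation. acc=(acc<<6)|0x2D=0x1AD
Byte[9]=B0: continuation. acc=(acc<<6)|0x30=0x6B70
Completed: cp=U+6B70 (starts at byte 7)
Byte[10]=63: 1-byte ASCII. cp=U+0063

Answer: 0 1 4 6 7 10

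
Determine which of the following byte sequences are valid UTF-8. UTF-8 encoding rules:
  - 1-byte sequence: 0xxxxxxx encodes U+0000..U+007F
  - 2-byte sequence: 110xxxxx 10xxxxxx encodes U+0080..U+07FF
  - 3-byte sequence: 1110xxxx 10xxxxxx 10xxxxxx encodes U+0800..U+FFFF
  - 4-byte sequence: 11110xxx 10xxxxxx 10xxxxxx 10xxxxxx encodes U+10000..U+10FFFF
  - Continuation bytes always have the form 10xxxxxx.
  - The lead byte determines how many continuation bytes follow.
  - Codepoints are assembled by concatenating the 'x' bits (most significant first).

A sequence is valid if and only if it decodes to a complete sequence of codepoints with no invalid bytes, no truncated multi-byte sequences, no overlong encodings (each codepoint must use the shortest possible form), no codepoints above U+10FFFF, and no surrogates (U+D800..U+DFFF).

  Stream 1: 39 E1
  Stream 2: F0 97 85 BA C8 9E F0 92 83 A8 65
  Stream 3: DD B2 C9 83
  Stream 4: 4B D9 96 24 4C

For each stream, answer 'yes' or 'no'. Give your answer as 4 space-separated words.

Stream 1: error at byte offset 2. INVALID
Stream 2: decodes cleanly. VALID
Stream 3: decodes cleanly. VALID
Stream 4: decodes cleanly. VALID

Answer: no yes yes yes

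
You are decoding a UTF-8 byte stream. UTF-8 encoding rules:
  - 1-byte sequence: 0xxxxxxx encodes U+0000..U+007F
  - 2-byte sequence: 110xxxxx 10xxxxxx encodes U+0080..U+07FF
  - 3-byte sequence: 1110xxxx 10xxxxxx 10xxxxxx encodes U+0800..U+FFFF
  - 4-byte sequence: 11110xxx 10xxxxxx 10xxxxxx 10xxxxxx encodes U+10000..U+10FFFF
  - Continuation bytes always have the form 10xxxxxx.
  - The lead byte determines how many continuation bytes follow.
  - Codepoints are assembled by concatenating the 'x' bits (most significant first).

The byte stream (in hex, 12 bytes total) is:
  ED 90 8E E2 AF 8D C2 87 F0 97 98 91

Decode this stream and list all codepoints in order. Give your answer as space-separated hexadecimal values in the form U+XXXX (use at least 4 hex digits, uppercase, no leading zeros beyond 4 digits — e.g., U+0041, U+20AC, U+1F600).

Byte[0]=ED: 3-byte lead, need 2 cont bytes. acc=0xD
Byte[1]=90: continuation. acc=(acc<<6)|0x10=0x350
Byte[2]=8E: continuation. acc=(acc<<6)|0x0E=0xD40E
Completed: cp=U+D40E (starts at byte 0)
Byte[3]=E2: 3-byte lead, need 2 cont bytes. acc=0x2
Byte[4]=AF: continuation. acc=(acc<<6)|0x2F=0xAF
Byte[5]=8D: continuation. acc=(acc<<6)|0x0D=0x2BCD
Completed: cp=U+2BCD (starts at byte 3)
Byte[6]=C2: 2-byte lead, need 1 cont bytes. acc=0x2
Byte[7]=87: continuation. acc=(acc<<6)|0x07=0x87
Completed: cp=U+0087 (starts at byte 6)
Byte[8]=F0: 4-byte lead, need 3 cont bytes. acc=0x0
Byte[9]=97: continuation. acc=(acc<<6)|0x17=0x17
Byte[10]=98: continuation. acc=(acc<<6)|0x18=0x5D8
Byte[11]=91: continuation. acc=(acc<<6)|0x11=0x17611
Completed: cp=U+17611 (starts at byte 8)

Answer: U+D40E U+2BCD U+0087 U+17611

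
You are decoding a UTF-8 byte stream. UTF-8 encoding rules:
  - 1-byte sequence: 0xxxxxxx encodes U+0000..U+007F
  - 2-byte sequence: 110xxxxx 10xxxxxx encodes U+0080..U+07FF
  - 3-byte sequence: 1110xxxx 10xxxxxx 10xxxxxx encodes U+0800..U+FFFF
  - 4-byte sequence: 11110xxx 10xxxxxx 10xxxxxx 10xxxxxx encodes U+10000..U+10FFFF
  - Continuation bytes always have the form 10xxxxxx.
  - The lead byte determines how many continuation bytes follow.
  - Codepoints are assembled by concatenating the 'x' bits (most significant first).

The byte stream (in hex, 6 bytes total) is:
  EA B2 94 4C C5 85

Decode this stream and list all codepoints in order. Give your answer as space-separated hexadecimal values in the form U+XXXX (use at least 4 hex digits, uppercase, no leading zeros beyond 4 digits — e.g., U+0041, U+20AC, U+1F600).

Answer: U+AC94 U+004C U+0145

Derivation:
Byte[0]=EA: 3-byte lead, need 2 cont bytes. acc=0xA
Byte[1]=B2: continuation. acc=(acc<<6)|0x32=0x2B2
Byte[2]=94: continuation. acc=(acc<<6)|0x14=0xAC94
Completed: cp=U+AC94 (starts at byte 0)
Byte[3]=4C: 1-byte ASCII. cp=U+004C
Byte[4]=C5: 2-byte lead, need 1 cont bytes. acc=0x5
Byte[5]=85: continuation. acc=(acc<<6)|0x05=0x145
Completed: cp=U+0145 (starts at byte 4)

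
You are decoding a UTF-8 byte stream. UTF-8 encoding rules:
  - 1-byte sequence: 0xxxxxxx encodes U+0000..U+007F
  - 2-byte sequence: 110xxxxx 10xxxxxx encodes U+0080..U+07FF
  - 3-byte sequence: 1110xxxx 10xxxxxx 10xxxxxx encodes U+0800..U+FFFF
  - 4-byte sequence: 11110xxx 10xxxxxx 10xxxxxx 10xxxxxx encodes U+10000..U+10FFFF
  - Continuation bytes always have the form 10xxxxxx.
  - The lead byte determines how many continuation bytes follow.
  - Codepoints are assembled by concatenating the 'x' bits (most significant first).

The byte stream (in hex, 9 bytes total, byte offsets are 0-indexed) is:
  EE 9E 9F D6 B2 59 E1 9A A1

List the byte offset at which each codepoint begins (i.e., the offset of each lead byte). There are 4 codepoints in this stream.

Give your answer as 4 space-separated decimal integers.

Byte[0]=EE: 3-byte lead, need 2 cont bytes. acc=0xE
Byte[1]=9E: continuation. acc=(acc<<6)|0x1E=0x39E
Byte[2]=9F: continuation. acc=(acc<<6)|0x1F=0xE79F
Completed: cp=U+E79F (starts at byte 0)
Byte[3]=D6: 2-byte lead, need 1 cont bytes. acc=0x16
Byte[4]=B2: continuation. acc=(acc<<6)|0x32=0x5B2
Completed: cp=U+05B2 (starts at byte 3)
Byte[5]=59: 1-byte ASCII. cp=U+0059
Byte[6]=E1: 3-byte lead, need 2 cont bytes. acc=0x1
Byte[7]=9A: continuation. acc=(acc<<6)|0x1A=0x5A
Byte[8]=A1: continuation. acc=(acc<<6)|0x21=0x16A1
Completed: cp=U+16A1 (starts at byte 6)

Answer: 0 3 5 6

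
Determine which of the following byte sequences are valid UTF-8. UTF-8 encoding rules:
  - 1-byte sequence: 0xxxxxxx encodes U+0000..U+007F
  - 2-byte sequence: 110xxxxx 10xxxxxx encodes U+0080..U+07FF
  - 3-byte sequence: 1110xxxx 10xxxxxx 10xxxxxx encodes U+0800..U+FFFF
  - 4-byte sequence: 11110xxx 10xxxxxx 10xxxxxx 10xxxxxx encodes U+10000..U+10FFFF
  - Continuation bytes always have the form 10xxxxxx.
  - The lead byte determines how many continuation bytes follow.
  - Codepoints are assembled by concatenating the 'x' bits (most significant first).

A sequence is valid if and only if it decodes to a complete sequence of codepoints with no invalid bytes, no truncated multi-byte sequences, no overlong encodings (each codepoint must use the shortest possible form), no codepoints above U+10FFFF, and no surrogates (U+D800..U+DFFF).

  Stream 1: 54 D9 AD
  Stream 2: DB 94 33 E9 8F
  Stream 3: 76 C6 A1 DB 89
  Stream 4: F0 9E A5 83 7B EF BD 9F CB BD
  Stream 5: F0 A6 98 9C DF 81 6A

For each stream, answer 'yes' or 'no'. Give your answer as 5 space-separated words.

Stream 1: decodes cleanly. VALID
Stream 2: error at byte offset 5. INVALID
Stream 3: decodes cleanly. VALID
Stream 4: decodes cleanly. VALID
Stream 5: decodes cleanly. VALID

Answer: yes no yes yes yes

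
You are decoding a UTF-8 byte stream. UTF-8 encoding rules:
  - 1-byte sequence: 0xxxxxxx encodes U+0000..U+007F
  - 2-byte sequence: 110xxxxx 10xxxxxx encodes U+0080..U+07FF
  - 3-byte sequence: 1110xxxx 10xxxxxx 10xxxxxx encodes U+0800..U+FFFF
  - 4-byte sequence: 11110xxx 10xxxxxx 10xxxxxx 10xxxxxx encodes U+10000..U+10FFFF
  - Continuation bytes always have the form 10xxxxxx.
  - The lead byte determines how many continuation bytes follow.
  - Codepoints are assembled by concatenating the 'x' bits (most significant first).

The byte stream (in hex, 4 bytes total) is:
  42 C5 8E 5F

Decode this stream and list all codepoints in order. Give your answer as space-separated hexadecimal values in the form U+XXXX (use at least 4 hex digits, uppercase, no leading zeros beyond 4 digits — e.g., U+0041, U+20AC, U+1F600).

Byte[0]=42: 1-byte ASCII. cp=U+0042
Byte[1]=C5: 2-byte lead, need 1 cont bytes. acc=0x5
Byte[2]=8E: continuation. acc=(acc<<6)|0x0E=0x14E
Completed: cp=U+014E (starts at byte 1)
Byte[3]=5F: 1-byte ASCII. cp=U+005F

Answer: U+0042 U+014E U+005F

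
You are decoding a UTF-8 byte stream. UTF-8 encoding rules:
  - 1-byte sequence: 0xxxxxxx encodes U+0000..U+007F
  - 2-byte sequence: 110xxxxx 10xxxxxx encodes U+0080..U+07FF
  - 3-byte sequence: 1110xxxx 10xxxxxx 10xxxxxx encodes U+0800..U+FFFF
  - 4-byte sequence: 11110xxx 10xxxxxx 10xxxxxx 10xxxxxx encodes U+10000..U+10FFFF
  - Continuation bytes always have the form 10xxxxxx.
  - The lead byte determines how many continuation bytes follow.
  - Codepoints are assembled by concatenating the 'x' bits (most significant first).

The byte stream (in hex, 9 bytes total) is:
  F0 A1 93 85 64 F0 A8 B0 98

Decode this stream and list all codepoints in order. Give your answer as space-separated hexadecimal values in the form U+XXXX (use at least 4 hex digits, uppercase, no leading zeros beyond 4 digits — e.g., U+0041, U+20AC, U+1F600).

Answer: U+214C5 U+0064 U+28C18

Derivation:
Byte[0]=F0: 4-byte lead, need 3 cont bytes. acc=0x0
Byte[1]=A1: continuation. acc=(acc<<6)|0x21=0x21
Byte[2]=93: continuation. acc=(acc<<6)|0x13=0x853
Byte[3]=85: continuation. acc=(acc<<6)|0x05=0x214C5
Completed: cp=U+214C5 (starts at byte 0)
Byte[4]=64: 1-byte ASCII. cp=U+0064
Byte[5]=F0: 4-byte lead, need 3 cont bytes. acc=0x0
Byte[6]=A8: continuation. acc=(acc<<6)|0x28=0x28
Byte[7]=B0: continuation. acc=(acc<<6)|0x30=0xA30
Byte[8]=98: continuation. acc=(acc<<6)|0x18=0x28C18
Completed: cp=U+28C18 (starts at byte 5)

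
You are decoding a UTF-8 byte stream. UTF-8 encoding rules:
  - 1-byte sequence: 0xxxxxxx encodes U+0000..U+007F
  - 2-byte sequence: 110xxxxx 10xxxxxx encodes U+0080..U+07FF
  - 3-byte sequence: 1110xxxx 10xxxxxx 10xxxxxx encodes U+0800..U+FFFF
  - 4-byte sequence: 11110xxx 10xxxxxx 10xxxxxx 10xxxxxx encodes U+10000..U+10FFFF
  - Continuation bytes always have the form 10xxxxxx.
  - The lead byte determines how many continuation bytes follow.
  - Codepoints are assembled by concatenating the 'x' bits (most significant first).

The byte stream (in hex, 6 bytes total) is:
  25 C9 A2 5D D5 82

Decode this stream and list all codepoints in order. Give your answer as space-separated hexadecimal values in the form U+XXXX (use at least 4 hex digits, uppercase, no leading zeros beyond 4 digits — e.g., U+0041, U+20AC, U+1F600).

Answer: U+0025 U+0262 U+005D U+0542

Derivation:
Byte[0]=25: 1-byte ASCII. cp=U+0025
Byte[1]=C9: 2-byte lead, need 1 cont bytes. acc=0x9
Byte[2]=A2: continuation. acc=(acc<<6)|0x22=0x262
Completed: cp=U+0262 (starts at byte 1)
Byte[3]=5D: 1-byte ASCII. cp=U+005D
Byte[4]=D5: 2-byte lead, need 1 cont bytes. acc=0x15
Byte[5]=82: continuation. acc=(acc<<6)|0x02=0x542
Completed: cp=U+0542 (starts at byte 4)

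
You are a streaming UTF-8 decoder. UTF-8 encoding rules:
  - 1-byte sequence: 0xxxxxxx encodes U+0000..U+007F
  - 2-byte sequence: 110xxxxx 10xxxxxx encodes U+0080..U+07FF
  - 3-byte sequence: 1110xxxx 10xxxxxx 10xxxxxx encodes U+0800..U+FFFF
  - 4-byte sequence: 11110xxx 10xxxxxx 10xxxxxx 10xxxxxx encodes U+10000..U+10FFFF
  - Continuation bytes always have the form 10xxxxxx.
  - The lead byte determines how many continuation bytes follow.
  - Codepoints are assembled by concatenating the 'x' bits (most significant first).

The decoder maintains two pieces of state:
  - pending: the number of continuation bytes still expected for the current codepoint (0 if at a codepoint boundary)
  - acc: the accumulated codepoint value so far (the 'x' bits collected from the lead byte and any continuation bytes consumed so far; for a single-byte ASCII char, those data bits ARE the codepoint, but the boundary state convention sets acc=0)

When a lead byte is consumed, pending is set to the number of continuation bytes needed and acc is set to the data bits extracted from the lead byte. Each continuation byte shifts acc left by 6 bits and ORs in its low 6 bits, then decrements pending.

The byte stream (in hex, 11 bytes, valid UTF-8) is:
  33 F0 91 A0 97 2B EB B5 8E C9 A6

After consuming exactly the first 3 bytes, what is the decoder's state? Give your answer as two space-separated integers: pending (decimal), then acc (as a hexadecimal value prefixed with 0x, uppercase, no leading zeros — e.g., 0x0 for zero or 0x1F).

Answer: 2 0x11

Derivation:
Byte[0]=33: 1-byte. pending=0, acc=0x0
Byte[1]=F0: 4-byte lead. pending=3, acc=0x0
Byte[2]=91: continuation. acc=(acc<<6)|0x11=0x11, pending=2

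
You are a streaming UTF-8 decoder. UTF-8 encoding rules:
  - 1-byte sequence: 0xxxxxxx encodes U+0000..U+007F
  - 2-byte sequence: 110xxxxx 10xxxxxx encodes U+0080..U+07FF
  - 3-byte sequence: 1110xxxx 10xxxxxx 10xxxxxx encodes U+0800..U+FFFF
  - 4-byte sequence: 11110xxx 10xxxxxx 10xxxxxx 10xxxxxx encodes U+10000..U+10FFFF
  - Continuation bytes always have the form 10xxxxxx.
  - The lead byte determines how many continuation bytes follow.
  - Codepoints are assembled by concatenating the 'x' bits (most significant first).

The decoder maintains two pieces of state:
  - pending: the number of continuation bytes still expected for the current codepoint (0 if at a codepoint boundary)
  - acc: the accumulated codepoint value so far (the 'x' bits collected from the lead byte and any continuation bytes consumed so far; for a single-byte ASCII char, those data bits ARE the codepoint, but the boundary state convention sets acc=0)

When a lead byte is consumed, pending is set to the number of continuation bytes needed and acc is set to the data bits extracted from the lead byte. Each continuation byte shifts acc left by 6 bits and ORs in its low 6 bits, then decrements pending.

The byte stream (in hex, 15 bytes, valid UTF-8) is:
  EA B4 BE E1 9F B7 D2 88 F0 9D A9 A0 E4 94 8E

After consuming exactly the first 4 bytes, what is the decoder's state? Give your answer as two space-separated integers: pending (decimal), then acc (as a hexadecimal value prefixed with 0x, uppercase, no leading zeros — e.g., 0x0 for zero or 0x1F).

Answer: 2 0x1

Derivation:
Byte[0]=EA: 3-byte lead. pending=2, acc=0xA
Byte[1]=B4: continuation. acc=(acc<<6)|0x34=0x2B4, pending=1
Byte[2]=BE: continuation. acc=(acc<<6)|0x3E=0xAD3E, pending=0
Byte[3]=E1: 3-byte lead. pending=2, acc=0x1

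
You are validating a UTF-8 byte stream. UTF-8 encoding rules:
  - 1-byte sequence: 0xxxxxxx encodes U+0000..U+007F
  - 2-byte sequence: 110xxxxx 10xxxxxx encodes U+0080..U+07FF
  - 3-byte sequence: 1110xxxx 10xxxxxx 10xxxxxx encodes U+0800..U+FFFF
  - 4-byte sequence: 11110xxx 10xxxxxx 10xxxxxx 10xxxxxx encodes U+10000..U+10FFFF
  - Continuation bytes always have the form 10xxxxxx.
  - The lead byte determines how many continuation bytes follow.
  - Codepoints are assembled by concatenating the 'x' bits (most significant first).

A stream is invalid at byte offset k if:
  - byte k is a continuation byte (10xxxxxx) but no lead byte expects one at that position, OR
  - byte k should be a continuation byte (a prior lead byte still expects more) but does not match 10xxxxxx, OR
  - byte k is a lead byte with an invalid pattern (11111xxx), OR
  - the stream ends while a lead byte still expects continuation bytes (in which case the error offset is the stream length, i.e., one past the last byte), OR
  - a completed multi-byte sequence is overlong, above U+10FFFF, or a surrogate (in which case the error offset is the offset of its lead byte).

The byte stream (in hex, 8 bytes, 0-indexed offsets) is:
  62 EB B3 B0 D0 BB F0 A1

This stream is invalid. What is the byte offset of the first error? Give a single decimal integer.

Answer: 8

Derivation:
Byte[0]=62: 1-byte ASCII. cp=U+0062
Byte[1]=EB: 3-byte lead, need 2 cont bytes. acc=0xB
Byte[2]=B3: continuation. acc=(acc<<6)|0x33=0x2F3
Byte[3]=B0: continuation. acc=(acc<<6)|0x30=0xBCF0
Completed: cp=U+BCF0 (starts at byte 1)
Byte[4]=D0: 2-byte lead, need 1 cont bytes. acc=0x10
Byte[5]=BB: continuation. acc=(acc<<6)|0x3B=0x43B
Completed: cp=U+043B (starts at byte 4)
Byte[6]=F0: 4-byte lead, need 3 cont bytes. acc=0x0
Byte[7]=A1: continuation. acc=(acc<<6)|0x21=0x21
Byte[8]: stream ended, expected continuation. INVALID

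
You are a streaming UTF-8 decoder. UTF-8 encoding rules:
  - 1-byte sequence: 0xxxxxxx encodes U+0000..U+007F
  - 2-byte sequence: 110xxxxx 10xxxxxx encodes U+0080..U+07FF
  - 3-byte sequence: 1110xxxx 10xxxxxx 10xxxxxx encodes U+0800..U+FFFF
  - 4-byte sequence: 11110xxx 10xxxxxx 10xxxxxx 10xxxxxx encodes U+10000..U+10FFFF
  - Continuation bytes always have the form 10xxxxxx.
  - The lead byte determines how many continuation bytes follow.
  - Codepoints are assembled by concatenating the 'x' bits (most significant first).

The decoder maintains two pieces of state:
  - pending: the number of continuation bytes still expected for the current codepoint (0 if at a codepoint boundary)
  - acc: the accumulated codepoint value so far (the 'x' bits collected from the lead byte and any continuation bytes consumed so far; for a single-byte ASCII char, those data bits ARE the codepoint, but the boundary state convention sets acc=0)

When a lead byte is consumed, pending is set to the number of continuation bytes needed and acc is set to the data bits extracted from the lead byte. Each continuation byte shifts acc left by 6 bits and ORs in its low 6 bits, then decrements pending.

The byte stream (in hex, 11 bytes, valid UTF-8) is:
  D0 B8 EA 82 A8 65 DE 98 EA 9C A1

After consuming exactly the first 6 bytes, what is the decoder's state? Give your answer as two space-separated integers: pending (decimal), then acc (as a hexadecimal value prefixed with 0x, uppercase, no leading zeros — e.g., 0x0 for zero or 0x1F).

Answer: 0 0x0

Derivation:
Byte[0]=D0: 2-byte lead. pending=1, acc=0x10
Byte[1]=B8: continuation. acc=(acc<<6)|0x38=0x438, pending=0
Byte[2]=EA: 3-byte lead. pending=2, acc=0xA
Byte[3]=82: continuation. acc=(acc<<6)|0x02=0x282, pending=1
Byte[4]=A8: continuation. acc=(acc<<6)|0x28=0xA0A8, pending=0
Byte[5]=65: 1-byte. pending=0, acc=0x0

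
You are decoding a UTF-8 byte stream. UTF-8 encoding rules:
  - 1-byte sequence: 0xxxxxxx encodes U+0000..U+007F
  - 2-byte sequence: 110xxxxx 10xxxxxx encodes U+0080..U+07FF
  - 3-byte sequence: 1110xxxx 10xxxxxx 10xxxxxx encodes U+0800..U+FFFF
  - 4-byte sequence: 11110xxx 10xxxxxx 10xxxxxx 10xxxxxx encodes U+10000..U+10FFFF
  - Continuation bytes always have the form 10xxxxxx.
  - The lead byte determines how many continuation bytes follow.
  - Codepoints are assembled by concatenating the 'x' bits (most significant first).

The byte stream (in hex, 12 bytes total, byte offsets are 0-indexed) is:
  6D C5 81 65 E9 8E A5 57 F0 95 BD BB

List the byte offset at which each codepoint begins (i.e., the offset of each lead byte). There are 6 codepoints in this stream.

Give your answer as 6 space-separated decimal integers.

Answer: 0 1 3 4 7 8

Derivation:
Byte[0]=6D: 1-byte ASCII. cp=U+006D
Byte[1]=C5: 2-byte lead, need 1 cont bytes. acc=0x5
Byte[2]=81: continuation. acc=(acc<<6)|0x01=0x141
Completed: cp=U+0141 (starts at byte 1)
Byte[3]=65: 1-byte ASCII. cp=U+0065
Byte[4]=E9: 3-byte lead, need 2 cont bytes. acc=0x9
Byte[5]=8E: continuation. acc=(acc<<6)|0x0E=0x24E
Byte[6]=A5: continuation. acc=(acc<<6)|0x25=0x93A5
Completed: cp=U+93A5 (starts at byte 4)
Byte[7]=57: 1-byte ASCII. cp=U+0057
Byte[8]=F0: 4-byte lead, need 3 cont bytes. acc=0x0
Byte[9]=95: continuation. acc=(acc<<6)|0x15=0x15
Byte[10]=BD: continuation. acc=(acc<<6)|0x3D=0x57D
Byte[11]=BB: continuation. acc=(acc<<6)|0x3B=0x15F7B
Completed: cp=U+15F7B (starts at byte 8)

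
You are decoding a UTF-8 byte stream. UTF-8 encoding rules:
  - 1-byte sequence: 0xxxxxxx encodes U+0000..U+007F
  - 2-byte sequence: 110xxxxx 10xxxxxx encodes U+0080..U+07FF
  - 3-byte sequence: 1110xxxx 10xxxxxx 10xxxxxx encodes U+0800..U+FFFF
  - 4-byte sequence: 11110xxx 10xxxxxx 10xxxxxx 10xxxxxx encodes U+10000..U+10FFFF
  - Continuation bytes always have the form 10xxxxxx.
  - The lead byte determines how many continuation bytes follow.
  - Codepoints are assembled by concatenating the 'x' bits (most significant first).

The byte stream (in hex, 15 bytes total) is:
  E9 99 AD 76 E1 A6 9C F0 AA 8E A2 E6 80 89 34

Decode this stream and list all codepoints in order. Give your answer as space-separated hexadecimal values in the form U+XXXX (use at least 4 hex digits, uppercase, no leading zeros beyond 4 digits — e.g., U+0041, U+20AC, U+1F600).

Byte[0]=E9: 3-byte lead, need 2 cont bytes. acc=0x9
Byte[1]=99: continuation. acc=(acc<<6)|0x19=0x259
Byte[2]=AD: continuation. acc=(acc<<6)|0x2D=0x966D
Completed: cp=U+966D (starts at byte 0)
Byte[3]=76: 1-byte ASCII. cp=U+0076
Byte[4]=E1: 3-byte lead, need 2 cont bytes. acc=0x1
Byte[5]=A6: continuation. acc=(acc<<6)|0x26=0x66
Byte[6]=9C: continuation. acc=(acc<<6)|0x1C=0x199C
Completed: cp=U+199C (starts at byte 4)
Byte[7]=F0: 4-byte lead, need 3 cont bytes. acc=0x0
Byte[8]=AA: continuation. acc=(acc<<6)|0x2A=0x2A
Byte[9]=8E: continuation. acc=(acc<<6)|0x0E=0xA8E
Byte[10]=A2: continuation. acc=(acc<<6)|0x22=0x2A3A2
Completed: cp=U+2A3A2 (starts at byte 7)
Byte[11]=E6: 3-byte lead, need 2 cont bytes. acc=0x6
Byte[12]=80: continuation. acc=(acc<<6)|0x00=0x180
Byte[13]=89: continuation. acc=(acc<<6)|0x09=0x6009
Completed: cp=U+6009 (starts at byte 11)
Byte[14]=34: 1-byte ASCII. cp=U+0034

Answer: U+966D U+0076 U+199C U+2A3A2 U+6009 U+0034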